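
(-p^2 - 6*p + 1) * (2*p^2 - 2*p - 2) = -2*p^4 - 10*p^3 + 16*p^2 + 10*p - 2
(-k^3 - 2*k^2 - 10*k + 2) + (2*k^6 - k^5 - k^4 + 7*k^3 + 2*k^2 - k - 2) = 2*k^6 - k^5 - k^4 + 6*k^3 - 11*k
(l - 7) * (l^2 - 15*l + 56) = l^3 - 22*l^2 + 161*l - 392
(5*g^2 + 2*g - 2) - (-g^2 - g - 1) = 6*g^2 + 3*g - 1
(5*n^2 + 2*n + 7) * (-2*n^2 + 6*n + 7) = -10*n^4 + 26*n^3 + 33*n^2 + 56*n + 49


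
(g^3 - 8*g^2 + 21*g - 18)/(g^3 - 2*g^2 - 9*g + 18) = (g - 3)/(g + 3)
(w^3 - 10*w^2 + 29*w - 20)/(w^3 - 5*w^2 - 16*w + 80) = (w - 1)/(w + 4)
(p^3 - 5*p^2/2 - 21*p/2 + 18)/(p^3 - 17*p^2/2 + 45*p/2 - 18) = (p + 3)/(p - 3)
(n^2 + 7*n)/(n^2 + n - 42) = n/(n - 6)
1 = 1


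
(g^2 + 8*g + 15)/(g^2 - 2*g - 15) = (g + 5)/(g - 5)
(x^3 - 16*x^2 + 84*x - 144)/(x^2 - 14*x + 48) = (x^2 - 10*x + 24)/(x - 8)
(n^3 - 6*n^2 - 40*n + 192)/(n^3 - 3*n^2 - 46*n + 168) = (n^2 - 2*n - 48)/(n^2 + n - 42)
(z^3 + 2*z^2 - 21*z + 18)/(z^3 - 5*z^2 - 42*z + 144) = (z - 1)/(z - 8)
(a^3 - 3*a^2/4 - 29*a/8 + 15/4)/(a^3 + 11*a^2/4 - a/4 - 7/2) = (8*a^2 - 22*a + 15)/(2*(4*a^2 + 3*a - 7))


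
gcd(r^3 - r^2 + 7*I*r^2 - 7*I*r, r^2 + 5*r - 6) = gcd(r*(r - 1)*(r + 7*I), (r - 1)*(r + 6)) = r - 1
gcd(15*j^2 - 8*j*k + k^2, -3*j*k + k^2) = 3*j - k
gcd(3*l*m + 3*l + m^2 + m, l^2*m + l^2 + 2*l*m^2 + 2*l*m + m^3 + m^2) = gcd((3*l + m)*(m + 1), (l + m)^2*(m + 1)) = m + 1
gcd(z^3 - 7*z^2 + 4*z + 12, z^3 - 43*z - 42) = z + 1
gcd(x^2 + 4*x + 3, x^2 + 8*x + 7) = x + 1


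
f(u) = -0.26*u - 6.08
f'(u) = -0.260000000000000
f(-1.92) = -5.58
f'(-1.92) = -0.26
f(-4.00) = -5.04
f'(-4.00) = -0.26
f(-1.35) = -5.73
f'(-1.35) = -0.26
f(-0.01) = -6.08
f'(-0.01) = -0.26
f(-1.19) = -5.77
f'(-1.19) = -0.26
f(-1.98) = -5.57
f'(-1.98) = -0.26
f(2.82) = -6.81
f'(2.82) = -0.26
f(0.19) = -6.13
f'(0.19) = -0.26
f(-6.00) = -4.52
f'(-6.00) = -0.26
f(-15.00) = -2.18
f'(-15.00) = -0.26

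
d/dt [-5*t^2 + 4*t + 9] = 4 - 10*t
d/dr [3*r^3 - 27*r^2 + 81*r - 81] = 9*r^2 - 54*r + 81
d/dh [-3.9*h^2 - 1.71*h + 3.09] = -7.8*h - 1.71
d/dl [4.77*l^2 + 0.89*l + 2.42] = 9.54*l + 0.89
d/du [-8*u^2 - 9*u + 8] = -16*u - 9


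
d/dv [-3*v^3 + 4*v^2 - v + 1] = -9*v^2 + 8*v - 1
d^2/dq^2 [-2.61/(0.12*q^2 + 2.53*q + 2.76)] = (0.075168*q^2 + 1.584792*q - 2.61*(0.24*q + 2.53)*(0.48*q + 5.06) + 1.728864)/(0.12*q^2 + 2.53*q + 2.76)^3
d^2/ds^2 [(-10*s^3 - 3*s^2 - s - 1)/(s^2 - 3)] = 2*(-31*s^3 - 30*s^2 - 279*s - 30)/(s^6 - 9*s^4 + 27*s^2 - 27)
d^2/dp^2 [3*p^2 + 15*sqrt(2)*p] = 6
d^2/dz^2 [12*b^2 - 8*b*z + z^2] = 2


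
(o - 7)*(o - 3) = o^2 - 10*o + 21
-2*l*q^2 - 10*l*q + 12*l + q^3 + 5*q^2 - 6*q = (-2*l + q)*(q - 1)*(q + 6)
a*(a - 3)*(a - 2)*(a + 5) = a^4 - 19*a^2 + 30*a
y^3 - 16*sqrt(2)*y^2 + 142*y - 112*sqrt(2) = (y - 8*sqrt(2))*(y - 7*sqrt(2))*(y - sqrt(2))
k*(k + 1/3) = k^2 + k/3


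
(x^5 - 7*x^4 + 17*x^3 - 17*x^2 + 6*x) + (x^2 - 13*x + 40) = x^5 - 7*x^4 + 17*x^3 - 16*x^2 - 7*x + 40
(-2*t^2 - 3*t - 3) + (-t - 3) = -2*t^2 - 4*t - 6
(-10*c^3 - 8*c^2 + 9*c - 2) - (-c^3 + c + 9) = -9*c^3 - 8*c^2 + 8*c - 11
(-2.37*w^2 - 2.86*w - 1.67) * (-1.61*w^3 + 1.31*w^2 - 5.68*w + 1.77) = 3.8157*w^5 + 1.4999*w^4 + 12.4037*w^3 + 9.8622*w^2 + 4.4234*w - 2.9559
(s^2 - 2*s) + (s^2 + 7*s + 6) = 2*s^2 + 5*s + 6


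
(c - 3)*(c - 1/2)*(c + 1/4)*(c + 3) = c^4 - c^3/4 - 73*c^2/8 + 9*c/4 + 9/8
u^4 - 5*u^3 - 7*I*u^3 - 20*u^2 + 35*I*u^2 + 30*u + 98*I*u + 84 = (u - 7)*(u + 2)*(u - 6*I)*(u - I)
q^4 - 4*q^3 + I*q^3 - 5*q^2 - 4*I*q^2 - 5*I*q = q*(q - 5)*(q + 1)*(q + I)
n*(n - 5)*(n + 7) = n^3 + 2*n^2 - 35*n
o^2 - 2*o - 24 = (o - 6)*(o + 4)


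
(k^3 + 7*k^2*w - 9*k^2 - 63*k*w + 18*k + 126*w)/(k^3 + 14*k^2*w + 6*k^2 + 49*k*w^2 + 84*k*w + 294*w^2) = (k^2 - 9*k + 18)/(k^2 + 7*k*w + 6*k + 42*w)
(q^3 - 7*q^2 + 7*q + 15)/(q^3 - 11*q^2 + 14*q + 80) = (q^2 - 2*q - 3)/(q^2 - 6*q - 16)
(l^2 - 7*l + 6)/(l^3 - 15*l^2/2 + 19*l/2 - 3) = 2/(2*l - 1)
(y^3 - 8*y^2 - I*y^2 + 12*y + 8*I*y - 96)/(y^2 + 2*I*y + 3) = (y^2 - 4*y*(2 + I) + 32*I)/(y - I)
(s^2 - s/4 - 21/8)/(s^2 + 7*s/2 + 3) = (s - 7/4)/(s + 2)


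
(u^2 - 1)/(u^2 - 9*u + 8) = (u + 1)/(u - 8)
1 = 1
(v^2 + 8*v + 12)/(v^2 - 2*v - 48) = (v + 2)/(v - 8)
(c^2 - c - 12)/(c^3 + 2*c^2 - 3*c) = (c - 4)/(c*(c - 1))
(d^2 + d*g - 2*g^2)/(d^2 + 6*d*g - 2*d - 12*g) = (d^2 + d*g - 2*g^2)/(d^2 + 6*d*g - 2*d - 12*g)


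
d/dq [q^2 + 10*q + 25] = 2*q + 10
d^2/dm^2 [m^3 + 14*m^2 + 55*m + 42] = 6*m + 28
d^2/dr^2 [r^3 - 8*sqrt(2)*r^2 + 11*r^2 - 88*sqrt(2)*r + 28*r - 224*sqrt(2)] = 6*r - 16*sqrt(2) + 22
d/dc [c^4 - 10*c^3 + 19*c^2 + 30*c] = 4*c^3 - 30*c^2 + 38*c + 30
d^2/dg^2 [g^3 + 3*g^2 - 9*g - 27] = 6*g + 6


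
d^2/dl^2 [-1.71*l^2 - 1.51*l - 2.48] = -3.42000000000000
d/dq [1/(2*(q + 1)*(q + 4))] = (-q - 5/2)/(q^4 + 10*q^3 + 33*q^2 + 40*q + 16)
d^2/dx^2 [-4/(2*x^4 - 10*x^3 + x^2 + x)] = 8*(x*(12*x^2 - 30*x + 1)*(2*x^3 - 10*x^2 + x + 1) - (8*x^3 - 30*x^2 + 2*x + 1)^2)/(x^3*(2*x^3 - 10*x^2 + x + 1)^3)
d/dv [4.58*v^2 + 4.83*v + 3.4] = 9.16*v + 4.83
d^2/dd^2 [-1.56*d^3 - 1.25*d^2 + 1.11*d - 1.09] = -9.36*d - 2.5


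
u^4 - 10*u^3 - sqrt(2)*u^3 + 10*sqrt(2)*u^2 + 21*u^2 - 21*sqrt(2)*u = u*(u - 7)*(u - 3)*(u - sqrt(2))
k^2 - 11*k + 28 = (k - 7)*(k - 4)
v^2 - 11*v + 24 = (v - 8)*(v - 3)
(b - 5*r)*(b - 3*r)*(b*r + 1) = b^3*r - 8*b^2*r^2 + b^2 + 15*b*r^3 - 8*b*r + 15*r^2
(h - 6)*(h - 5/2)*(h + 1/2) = h^3 - 8*h^2 + 43*h/4 + 15/2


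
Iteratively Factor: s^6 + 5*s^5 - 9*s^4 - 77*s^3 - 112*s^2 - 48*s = (s + 1)*(s^5 + 4*s^4 - 13*s^3 - 64*s^2 - 48*s) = s*(s + 1)*(s^4 + 4*s^3 - 13*s^2 - 64*s - 48) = s*(s + 1)*(s + 3)*(s^3 + s^2 - 16*s - 16) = s*(s + 1)*(s + 3)*(s + 4)*(s^2 - 3*s - 4) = s*(s - 4)*(s + 1)*(s + 3)*(s + 4)*(s + 1)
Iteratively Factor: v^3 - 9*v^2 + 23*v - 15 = (v - 3)*(v^2 - 6*v + 5) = (v - 5)*(v - 3)*(v - 1)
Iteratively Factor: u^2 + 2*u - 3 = (u + 3)*(u - 1)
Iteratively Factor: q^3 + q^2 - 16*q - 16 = (q + 1)*(q^2 - 16) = (q + 1)*(q + 4)*(q - 4)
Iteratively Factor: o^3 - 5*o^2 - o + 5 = (o - 5)*(o^2 - 1) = (o - 5)*(o - 1)*(o + 1)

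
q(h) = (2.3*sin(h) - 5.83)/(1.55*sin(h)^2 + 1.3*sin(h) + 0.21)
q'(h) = (-3.1*sin(h)*cos(h) - 1.3*cos(h))*(2.3*sin(h) - 5.83)/(1.55*sin(h)^2 + 1.3*sin(h) + 0.21)^2 + 2.3*cos(h)/(1.55*sin(h)^2 + 1.3*sin(h) + 0.21) = (-3.565*sin(h)^2 + 18.073*sin(h) + 8.062)*cos(h)/(2.4025*sin(h)^4 + 4.03*sin(h)^3 + 2.341*sin(h)^2 + 0.546*sin(h) + 0.0441)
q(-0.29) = 185.38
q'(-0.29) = 2036.18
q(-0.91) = -51.05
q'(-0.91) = -230.58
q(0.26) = -8.10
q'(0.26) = 28.83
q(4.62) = -17.95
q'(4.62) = 6.07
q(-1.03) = -33.24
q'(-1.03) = -93.95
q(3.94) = -100.99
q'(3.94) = 854.32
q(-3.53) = -5.36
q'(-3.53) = -15.58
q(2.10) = -1.55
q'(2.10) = -1.71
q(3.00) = -12.97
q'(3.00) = -57.96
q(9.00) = -4.84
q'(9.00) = -13.34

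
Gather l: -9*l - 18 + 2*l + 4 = -7*l - 14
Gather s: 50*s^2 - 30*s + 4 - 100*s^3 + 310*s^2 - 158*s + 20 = -100*s^3 + 360*s^2 - 188*s + 24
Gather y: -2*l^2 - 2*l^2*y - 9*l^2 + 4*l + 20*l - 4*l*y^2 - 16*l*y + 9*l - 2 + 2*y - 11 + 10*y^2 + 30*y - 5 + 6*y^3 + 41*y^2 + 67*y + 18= -11*l^2 + 33*l + 6*y^3 + y^2*(51 - 4*l) + y*(-2*l^2 - 16*l + 99)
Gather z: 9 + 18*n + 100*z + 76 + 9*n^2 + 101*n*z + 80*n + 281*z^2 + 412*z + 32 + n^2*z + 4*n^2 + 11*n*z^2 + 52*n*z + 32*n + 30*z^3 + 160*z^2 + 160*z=13*n^2 + 130*n + 30*z^3 + z^2*(11*n + 441) + z*(n^2 + 153*n + 672) + 117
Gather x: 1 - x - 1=-x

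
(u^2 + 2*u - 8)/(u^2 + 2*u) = (u^2 + 2*u - 8)/(u*(u + 2))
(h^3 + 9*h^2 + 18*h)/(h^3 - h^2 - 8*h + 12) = h*(h + 6)/(h^2 - 4*h + 4)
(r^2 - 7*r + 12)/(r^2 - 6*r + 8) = (r - 3)/(r - 2)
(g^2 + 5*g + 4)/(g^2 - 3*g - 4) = (g + 4)/(g - 4)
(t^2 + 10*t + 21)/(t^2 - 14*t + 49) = (t^2 + 10*t + 21)/(t^2 - 14*t + 49)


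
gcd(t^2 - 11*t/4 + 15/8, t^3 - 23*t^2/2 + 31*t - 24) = t - 3/2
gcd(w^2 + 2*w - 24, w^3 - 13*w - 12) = w - 4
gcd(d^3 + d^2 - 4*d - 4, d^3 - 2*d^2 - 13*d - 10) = d^2 + 3*d + 2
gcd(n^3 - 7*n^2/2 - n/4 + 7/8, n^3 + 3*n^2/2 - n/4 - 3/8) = n^2 - 1/4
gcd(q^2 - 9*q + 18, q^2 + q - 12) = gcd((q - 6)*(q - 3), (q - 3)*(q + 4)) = q - 3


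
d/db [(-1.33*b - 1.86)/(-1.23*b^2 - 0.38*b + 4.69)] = (1.6359*b^2 + 0.5054*b - (1.33*b + 1.86)*(2.46*b + 0.38) - 6.2377)/(1.23*b^2 + 0.38*b - 4.69)^2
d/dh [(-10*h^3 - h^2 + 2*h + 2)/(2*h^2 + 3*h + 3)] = h*(-20*h^3 - 60*h^2 - 97*h - 14)/(4*h^4 + 12*h^3 + 21*h^2 + 18*h + 9)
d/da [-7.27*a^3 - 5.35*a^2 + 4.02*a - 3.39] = -21.81*a^2 - 10.7*a + 4.02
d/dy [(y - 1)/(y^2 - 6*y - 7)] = (y^2 - 6*y - 2*(y - 3)*(y - 1) - 7)/(-y^2 + 6*y + 7)^2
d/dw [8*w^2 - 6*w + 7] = 16*w - 6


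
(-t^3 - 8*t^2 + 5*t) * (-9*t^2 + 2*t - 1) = 9*t^5 + 70*t^4 - 60*t^3 + 18*t^2 - 5*t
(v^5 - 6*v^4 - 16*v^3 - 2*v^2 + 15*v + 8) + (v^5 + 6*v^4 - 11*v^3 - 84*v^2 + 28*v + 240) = 2*v^5 - 27*v^3 - 86*v^2 + 43*v + 248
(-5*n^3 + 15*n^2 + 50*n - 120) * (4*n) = -20*n^4 + 60*n^3 + 200*n^2 - 480*n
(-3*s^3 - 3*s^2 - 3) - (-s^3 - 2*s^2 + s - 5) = -2*s^3 - s^2 - s + 2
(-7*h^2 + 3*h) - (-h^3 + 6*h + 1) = h^3 - 7*h^2 - 3*h - 1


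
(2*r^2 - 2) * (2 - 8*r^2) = -16*r^4 + 20*r^2 - 4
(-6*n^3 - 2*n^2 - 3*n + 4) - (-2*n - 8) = -6*n^3 - 2*n^2 - n + 12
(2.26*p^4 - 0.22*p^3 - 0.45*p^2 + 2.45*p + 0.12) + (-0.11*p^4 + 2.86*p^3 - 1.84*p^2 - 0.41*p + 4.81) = 2.15*p^4 + 2.64*p^3 - 2.29*p^2 + 2.04*p + 4.93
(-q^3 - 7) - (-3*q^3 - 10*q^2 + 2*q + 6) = 2*q^3 + 10*q^2 - 2*q - 13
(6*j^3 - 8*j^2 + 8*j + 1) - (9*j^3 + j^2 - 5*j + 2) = -3*j^3 - 9*j^2 + 13*j - 1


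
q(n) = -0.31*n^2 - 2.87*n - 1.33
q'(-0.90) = -2.31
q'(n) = -0.62*n - 2.87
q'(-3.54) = -0.68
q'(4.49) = -5.65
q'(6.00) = -6.59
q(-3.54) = 4.95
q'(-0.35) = -2.65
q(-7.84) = 2.12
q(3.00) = -12.73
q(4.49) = -20.47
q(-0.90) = 1.00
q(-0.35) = -0.36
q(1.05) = -4.69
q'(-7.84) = 1.99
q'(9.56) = -8.80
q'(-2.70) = -1.20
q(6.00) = -29.71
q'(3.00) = -4.73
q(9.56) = -57.10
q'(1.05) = -3.52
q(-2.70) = 4.16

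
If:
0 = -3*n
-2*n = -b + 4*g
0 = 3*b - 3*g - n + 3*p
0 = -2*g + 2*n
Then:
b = 0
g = 0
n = 0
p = 0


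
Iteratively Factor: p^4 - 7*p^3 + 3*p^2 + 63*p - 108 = (p - 4)*(p^3 - 3*p^2 - 9*p + 27) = (p - 4)*(p - 3)*(p^2 - 9) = (p - 4)*(p - 3)^2*(p + 3)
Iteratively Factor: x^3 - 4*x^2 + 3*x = (x - 3)*(x^2 - x) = (x - 3)*(x - 1)*(x)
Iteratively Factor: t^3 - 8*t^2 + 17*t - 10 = (t - 1)*(t^2 - 7*t + 10) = (t - 5)*(t - 1)*(t - 2)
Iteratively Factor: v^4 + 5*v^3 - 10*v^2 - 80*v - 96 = (v + 4)*(v^3 + v^2 - 14*v - 24) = (v + 3)*(v + 4)*(v^2 - 2*v - 8) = (v + 2)*(v + 3)*(v + 4)*(v - 4)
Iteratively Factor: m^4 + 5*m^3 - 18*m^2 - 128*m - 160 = (m + 4)*(m^3 + m^2 - 22*m - 40) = (m + 4)^2*(m^2 - 3*m - 10) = (m + 2)*(m + 4)^2*(m - 5)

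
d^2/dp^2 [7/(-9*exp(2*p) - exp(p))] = 7*((9*exp(p) + 1)*(36*exp(p) + 1) - 2*(18*exp(p) + 1)^2)*exp(-p)/(9*exp(p) + 1)^3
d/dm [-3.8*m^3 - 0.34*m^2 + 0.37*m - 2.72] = -11.4*m^2 - 0.68*m + 0.37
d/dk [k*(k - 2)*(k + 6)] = 3*k^2 + 8*k - 12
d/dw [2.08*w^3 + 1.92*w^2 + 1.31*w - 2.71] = 6.24*w^2 + 3.84*w + 1.31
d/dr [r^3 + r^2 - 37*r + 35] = 3*r^2 + 2*r - 37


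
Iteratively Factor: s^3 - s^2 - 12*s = (s + 3)*(s^2 - 4*s) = (s - 4)*(s + 3)*(s)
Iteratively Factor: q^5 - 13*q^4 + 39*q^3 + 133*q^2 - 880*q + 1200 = (q - 5)*(q^4 - 8*q^3 - q^2 + 128*q - 240) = (q - 5)*(q - 3)*(q^3 - 5*q^2 - 16*q + 80) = (q - 5)*(q - 4)*(q - 3)*(q^2 - q - 20) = (q - 5)*(q - 4)*(q - 3)*(q + 4)*(q - 5)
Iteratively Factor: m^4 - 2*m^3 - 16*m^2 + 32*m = (m - 4)*(m^3 + 2*m^2 - 8*m) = (m - 4)*(m + 4)*(m^2 - 2*m) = m*(m - 4)*(m + 4)*(m - 2)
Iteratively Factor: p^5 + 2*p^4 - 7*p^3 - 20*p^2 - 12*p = (p + 2)*(p^4 - 7*p^2 - 6*p) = p*(p + 2)*(p^3 - 7*p - 6) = p*(p - 3)*(p + 2)*(p^2 + 3*p + 2) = p*(p - 3)*(p + 1)*(p + 2)*(p + 2)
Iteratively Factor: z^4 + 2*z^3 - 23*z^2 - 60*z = (z - 5)*(z^3 + 7*z^2 + 12*z) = (z - 5)*(z + 4)*(z^2 + 3*z) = z*(z - 5)*(z + 4)*(z + 3)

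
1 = 1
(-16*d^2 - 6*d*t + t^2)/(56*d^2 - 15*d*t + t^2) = (2*d + t)/(-7*d + t)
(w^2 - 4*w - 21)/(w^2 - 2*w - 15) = (w - 7)/(w - 5)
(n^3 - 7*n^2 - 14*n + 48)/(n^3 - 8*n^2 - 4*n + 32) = (n + 3)/(n + 2)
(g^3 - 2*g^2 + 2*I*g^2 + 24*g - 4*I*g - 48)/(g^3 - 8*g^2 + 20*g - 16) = (g^2 + 2*I*g + 24)/(g^2 - 6*g + 8)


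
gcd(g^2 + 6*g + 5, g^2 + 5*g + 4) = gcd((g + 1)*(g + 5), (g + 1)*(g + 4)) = g + 1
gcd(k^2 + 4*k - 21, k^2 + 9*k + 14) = k + 7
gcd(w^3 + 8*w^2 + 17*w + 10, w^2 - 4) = w + 2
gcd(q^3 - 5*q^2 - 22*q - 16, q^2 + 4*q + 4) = q + 2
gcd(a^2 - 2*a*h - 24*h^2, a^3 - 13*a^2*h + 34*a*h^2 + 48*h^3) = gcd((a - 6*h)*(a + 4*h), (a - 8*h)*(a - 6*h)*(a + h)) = a - 6*h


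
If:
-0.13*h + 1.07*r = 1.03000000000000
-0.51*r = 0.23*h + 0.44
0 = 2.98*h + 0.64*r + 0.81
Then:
No Solution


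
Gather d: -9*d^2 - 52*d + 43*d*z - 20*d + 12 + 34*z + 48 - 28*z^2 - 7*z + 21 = -9*d^2 + d*(43*z - 72) - 28*z^2 + 27*z + 81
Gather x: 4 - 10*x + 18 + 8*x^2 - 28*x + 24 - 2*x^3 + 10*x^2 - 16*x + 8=-2*x^3 + 18*x^2 - 54*x + 54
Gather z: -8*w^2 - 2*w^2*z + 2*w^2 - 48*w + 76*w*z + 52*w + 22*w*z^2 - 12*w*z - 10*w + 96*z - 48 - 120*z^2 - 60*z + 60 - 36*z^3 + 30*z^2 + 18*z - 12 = -6*w^2 - 6*w - 36*z^3 + z^2*(22*w - 90) + z*(-2*w^2 + 64*w + 54)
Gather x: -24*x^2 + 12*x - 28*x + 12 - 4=-24*x^2 - 16*x + 8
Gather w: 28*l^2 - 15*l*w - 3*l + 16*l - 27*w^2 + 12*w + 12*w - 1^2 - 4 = 28*l^2 + 13*l - 27*w^2 + w*(24 - 15*l) - 5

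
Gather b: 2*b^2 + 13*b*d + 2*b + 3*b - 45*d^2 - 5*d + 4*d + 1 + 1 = 2*b^2 + b*(13*d + 5) - 45*d^2 - d + 2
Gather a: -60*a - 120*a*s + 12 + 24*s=a*(-120*s - 60) + 24*s + 12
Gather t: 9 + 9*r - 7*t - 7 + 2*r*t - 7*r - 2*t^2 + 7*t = 2*r*t + 2*r - 2*t^2 + 2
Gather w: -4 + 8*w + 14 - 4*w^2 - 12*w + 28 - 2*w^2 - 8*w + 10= -6*w^2 - 12*w + 48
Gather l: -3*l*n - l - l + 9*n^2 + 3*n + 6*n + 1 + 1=l*(-3*n - 2) + 9*n^2 + 9*n + 2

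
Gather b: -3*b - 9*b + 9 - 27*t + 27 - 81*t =-12*b - 108*t + 36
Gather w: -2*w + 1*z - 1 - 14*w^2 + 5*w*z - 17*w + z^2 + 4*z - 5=-14*w^2 + w*(5*z - 19) + z^2 + 5*z - 6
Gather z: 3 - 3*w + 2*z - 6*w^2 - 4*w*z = -6*w^2 - 3*w + z*(2 - 4*w) + 3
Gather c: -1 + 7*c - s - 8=7*c - s - 9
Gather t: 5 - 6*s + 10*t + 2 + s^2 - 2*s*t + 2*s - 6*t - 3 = s^2 - 4*s + t*(4 - 2*s) + 4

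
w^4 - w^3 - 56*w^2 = w^2*(w - 8)*(w + 7)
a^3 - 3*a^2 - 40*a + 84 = (a - 7)*(a - 2)*(a + 6)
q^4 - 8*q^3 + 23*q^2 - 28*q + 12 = (q - 3)*(q - 2)^2*(q - 1)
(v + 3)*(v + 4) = v^2 + 7*v + 12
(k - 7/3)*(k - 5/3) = k^2 - 4*k + 35/9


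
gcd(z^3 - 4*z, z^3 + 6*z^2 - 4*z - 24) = z^2 - 4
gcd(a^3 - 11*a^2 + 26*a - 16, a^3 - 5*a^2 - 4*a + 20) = a - 2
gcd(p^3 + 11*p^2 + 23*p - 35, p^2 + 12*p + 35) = p^2 + 12*p + 35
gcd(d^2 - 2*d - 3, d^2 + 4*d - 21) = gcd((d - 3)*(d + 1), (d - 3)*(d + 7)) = d - 3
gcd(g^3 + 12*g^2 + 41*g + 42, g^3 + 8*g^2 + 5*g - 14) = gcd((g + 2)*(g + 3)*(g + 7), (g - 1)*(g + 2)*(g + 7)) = g^2 + 9*g + 14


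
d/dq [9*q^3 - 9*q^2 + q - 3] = 27*q^2 - 18*q + 1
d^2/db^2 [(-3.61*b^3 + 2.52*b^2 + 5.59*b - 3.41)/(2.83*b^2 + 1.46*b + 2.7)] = (-7.105427357601e-15*b^4 + 108.493098*b^3 - 364.777734*b^2 - 498.717168*b + 30.244148)/(22.665187*b^6 + 35.078982*b^5 + 82.969374*b^4 + 70.047296*b^3 + 79.15806*b^2 + 31.9302*b + 19.683)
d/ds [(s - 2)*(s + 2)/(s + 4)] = (s^2 + 8*s + 4)/(s^2 + 8*s + 16)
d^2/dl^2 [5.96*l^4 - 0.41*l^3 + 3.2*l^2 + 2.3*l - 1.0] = 71.52*l^2 - 2.46*l + 6.4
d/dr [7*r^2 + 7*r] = 14*r + 7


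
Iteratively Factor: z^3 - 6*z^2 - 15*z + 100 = (z - 5)*(z^2 - z - 20) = (z - 5)*(z + 4)*(z - 5)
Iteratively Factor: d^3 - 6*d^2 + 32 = (d - 4)*(d^2 - 2*d - 8) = (d - 4)^2*(d + 2)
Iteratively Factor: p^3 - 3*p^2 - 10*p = (p + 2)*(p^2 - 5*p) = p*(p + 2)*(p - 5)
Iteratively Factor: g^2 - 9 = (g - 3)*(g + 3)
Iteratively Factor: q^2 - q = (q - 1)*(q)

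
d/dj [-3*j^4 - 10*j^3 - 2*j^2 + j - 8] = -12*j^3 - 30*j^2 - 4*j + 1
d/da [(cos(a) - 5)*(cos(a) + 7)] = -2*(cos(a) + 1)*sin(a)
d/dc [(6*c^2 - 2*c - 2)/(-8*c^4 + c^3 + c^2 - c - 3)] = 2*((1 - 6*c)*(8*c^4 - c^3 - c^2 + c + 3) - (-3*c^2 + c + 1)*(32*c^3 - 3*c^2 - 2*c + 1))/(8*c^4 - c^3 - c^2 + c + 3)^2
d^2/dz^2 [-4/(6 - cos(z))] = 4*(sin(z)^2 - 6*cos(z) + 1)/(cos(z) - 6)^3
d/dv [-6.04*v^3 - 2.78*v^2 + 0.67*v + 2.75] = -18.12*v^2 - 5.56*v + 0.67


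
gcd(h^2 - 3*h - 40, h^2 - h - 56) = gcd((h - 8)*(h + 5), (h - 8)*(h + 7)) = h - 8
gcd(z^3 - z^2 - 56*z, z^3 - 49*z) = z^2 + 7*z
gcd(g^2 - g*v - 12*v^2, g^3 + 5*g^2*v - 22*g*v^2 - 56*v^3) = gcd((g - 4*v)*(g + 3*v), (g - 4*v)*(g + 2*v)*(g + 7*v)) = -g + 4*v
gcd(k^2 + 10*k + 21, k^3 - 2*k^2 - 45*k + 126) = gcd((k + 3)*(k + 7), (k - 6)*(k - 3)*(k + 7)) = k + 7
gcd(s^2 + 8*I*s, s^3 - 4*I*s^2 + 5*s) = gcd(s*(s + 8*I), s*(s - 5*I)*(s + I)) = s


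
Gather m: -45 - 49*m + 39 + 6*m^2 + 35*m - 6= 6*m^2 - 14*m - 12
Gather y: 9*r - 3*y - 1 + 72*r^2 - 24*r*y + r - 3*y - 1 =72*r^2 + 10*r + y*(-24*r - 6) - 2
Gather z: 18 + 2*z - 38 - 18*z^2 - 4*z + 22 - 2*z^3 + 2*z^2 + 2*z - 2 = -2*z^3 - 16*z^2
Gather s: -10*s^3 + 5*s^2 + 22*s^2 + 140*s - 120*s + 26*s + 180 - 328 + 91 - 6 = -10*s^3 + 27*s^2 + 46*s - 63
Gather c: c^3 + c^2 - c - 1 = c^3 + c^2 - c - 1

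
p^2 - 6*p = p*(p - 6)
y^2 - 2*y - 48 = (y - 8)*(y + 6)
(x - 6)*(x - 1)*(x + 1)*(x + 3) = x^4 - 3*x^3 - 19*x^2 + 3*x + 18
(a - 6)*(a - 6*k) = a^2 - 6*a*k - 6*a + 36*k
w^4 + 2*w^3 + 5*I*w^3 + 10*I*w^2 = w^2*(w + 2)*(w + 5*I)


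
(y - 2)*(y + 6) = y^2 + 4*y - 12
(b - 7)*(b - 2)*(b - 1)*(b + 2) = b^4 - 8*b^3 + 3*b^2 + 32*b - 28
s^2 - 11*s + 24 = (s - 8)*(s - 3)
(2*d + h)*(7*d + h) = 14*d^2 + 9*d*h + h^2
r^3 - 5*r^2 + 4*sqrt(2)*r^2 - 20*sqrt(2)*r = r*(r - 5)*(r + 4*sqrt(2))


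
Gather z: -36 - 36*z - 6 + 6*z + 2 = -30*z - 40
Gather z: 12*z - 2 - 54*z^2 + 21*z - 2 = -54*z^2 + 33*z - 4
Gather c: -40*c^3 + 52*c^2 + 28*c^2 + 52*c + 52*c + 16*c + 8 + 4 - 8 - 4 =-40*c^3 + 80*c^2 + 120*c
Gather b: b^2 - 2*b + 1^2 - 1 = b^2 - 2*b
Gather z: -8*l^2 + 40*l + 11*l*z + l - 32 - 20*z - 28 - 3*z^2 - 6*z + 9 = -8*l^2 + 41*l - 3*z^2 + z*(11*l - 26) - 51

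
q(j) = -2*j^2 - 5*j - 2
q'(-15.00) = 55.00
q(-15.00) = -377.00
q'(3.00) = -17.00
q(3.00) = -35.00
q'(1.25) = -10.00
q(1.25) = -11.38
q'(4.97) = -24.88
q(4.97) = -76.25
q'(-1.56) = 1.24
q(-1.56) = 0.93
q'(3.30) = -18.20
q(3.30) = -40.28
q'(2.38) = -14.52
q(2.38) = -25.23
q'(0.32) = -6.28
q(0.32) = -3.80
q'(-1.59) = 1.36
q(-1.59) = 0.89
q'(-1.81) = 2.24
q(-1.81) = 0.50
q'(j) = -4*j - 5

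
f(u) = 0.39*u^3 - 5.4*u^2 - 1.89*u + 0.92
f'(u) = 1.17*u^2 - 10.8*u - 1.89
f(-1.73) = -13.99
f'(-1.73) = 20.30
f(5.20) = -100.09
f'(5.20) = -26.41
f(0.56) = -1.76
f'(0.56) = -7.57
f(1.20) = -8.45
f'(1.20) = -13.17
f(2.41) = -29.54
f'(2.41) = -21.12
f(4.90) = -92.11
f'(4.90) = -26.72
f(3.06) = -44.25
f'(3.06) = -23.98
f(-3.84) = -93.53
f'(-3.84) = 56.83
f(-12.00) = -1427.92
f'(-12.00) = 296.19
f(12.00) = -125.44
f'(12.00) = 36.99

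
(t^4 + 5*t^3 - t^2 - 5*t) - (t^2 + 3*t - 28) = t^4 + 5*t^3 - 2*t^2 - 8*t + 28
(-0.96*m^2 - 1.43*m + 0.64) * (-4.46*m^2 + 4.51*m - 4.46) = 4.2816*m^4 + 2.0482*m^3 - 5.0221*m^2 + 9.2642*m - 2.8544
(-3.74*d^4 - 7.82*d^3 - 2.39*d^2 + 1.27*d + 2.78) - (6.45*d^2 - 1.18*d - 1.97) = -3.74*d^4 - 7.82*d^3 - 8.84*d^2 + 2.45*d + 4.75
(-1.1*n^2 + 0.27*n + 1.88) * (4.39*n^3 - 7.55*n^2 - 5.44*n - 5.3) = -4.829*n^5 + 9.4903*n^4 + 12.1987*n^3 - 9.8328*n^2 - 11.6582*n - 9.964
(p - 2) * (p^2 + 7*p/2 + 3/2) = p^3 + 3*p^2/2 - 11*p/2 - 3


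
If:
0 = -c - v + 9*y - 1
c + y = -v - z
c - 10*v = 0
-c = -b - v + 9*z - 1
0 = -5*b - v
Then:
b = 1/252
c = -25/126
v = -5/252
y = 197/2268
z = 149/1134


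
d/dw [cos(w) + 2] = -sin(w)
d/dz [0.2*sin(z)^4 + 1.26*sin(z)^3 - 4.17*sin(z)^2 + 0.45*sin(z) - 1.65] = (0.8*sin(z)^3 + 3.78*sin(z)^2 - 8.34*sin(z) + 0.45)*cos(z)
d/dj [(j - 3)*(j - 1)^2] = (j - 1)*(3*j - 7)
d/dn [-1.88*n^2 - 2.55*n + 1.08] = -3.76*n - 2.55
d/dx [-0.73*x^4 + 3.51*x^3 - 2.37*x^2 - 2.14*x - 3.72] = -2.92*x^3 + 10.53*x^2 - 4.74*x - 2.14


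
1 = 1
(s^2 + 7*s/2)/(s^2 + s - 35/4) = 2*s/(2*s - 5)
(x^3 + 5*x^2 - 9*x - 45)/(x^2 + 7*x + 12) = (x^2 + 2*x - 15)/(x + 4)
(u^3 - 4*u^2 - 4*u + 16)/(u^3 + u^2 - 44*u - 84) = (u^2 - 6*u + 8)/(u^2 - u - 42)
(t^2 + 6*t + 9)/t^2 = 1 + 6/t + 9/t^2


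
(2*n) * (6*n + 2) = 12*n^2 + 4*n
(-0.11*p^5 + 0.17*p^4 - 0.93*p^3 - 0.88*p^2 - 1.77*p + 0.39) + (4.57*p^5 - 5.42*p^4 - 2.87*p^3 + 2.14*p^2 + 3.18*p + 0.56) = 4.46*p^5 - 5.25*p^4 - 3.8*p^3 + 1.26*p^2 + 1.41*p + 0.95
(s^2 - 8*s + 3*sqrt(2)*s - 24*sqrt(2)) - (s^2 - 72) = -8*s + 3*sqrt(2)*s - 24*sqrt(2) + 72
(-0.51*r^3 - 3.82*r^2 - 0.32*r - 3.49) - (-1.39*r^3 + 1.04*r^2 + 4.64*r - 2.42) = 0.88*r^3 - 4.86*r^2 - 4.96*r - 1.07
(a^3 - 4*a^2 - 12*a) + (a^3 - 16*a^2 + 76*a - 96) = 2*a^3 - 20*a^2 + 64*a - 96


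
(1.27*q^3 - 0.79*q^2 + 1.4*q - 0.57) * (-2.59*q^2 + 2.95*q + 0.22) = -3.2893*q^5 + 5.7926*q^4 - 5.6771*q^3 + 5.4325*q^2 - 1.3735*q - 0.1254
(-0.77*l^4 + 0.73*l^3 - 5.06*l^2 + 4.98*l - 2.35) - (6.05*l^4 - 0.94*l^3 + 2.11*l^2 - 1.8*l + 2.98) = -6.82*l^4 + 1.67*l^3 - 7.17*l^2 + 6.78*l - 5.33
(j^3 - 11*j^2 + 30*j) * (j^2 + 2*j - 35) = j^5 - 9*j^4 - 27*j^3 + 445*j^2 - 1050*j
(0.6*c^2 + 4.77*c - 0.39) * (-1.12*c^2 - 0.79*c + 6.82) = -0.672*c^4 - 5.8164*c^3 + 0.7605*c^2 + 32.8395*c - 2.6598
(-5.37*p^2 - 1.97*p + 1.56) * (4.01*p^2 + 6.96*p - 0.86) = -21.5337*p^4 - 45.2749*p^3 - 2.8374*p^2 + 12.5518*p - 1.3416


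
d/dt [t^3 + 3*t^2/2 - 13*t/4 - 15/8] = 3*t^2 + 3*t - 13/4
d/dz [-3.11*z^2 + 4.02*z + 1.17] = 4.02 - 6.22*z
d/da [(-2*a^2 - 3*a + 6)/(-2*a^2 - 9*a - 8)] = 2*(6*a^2 + 28*a + 39)/(4*a^4 + 36*a^3 + 113*a^2 + 144*a + 64)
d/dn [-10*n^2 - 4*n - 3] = -20*n - 4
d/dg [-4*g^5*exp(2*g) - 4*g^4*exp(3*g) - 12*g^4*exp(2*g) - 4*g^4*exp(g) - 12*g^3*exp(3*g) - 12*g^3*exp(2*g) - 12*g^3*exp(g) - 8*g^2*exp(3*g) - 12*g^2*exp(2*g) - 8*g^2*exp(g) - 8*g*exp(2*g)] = 4*(-2*g^5*exp(g) - 3*g^4*exp(2*g) - 11*g^4*exp(g) - g^4 - 13*g^3*exp(2*g) - 18*g^3*exp(g) - 7*g^3 - 15*g^2*exp(2*g) - 15*g^2*exp(g) - 11*g^2 - 4*g*exp(2*g) - 10*g*exp(g) - 4*g - 2*exp(g))*exp(g)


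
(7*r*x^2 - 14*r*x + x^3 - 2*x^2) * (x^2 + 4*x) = 7*r*x^4 + 14*r*x^3 - 56*r*x^2 + x^5 + 2*x^4 - 8*x^3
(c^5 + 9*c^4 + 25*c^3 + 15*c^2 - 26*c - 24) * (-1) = -c^5 - 9*c^4 - 25*c^3 - 15*c^2 + 26*c + 24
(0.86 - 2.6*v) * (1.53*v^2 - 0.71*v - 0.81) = -3.978*v^3 + 3.1618*v^2 + 1.4954*v - 0.6966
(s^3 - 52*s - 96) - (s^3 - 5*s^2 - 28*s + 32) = 5*s^2 - 24*s - 128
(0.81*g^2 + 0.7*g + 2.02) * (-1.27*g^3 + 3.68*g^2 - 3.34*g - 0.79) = -1.0287*g^5 + 2.0918*g^4 - 2.6948*g^3 + 4.4557*g^2 - 7.2998*g - 1.5958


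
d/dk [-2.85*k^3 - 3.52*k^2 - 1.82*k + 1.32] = -8.55*k^2 - 7.04*k - 1.82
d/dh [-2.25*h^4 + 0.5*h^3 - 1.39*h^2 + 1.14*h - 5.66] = -9.0*h^3 + 1.5*h^2 - 2.78*h + 1.14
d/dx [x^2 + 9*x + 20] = 2*x + 9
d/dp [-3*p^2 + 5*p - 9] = 5 - 6*p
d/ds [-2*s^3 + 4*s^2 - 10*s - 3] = -6*s^2 + 8*s - 10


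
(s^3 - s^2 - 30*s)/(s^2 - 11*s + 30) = s*(s + 5)/(s - 5)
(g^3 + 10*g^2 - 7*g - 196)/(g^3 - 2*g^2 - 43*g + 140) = (g + 7)/(g - 5)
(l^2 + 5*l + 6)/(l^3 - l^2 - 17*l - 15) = (l + 2)/(l^2 - 4*l - 5)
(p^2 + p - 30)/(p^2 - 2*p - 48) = (p - 5)/(p - 8)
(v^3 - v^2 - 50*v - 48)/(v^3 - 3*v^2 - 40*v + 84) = (v^2 - 7*v - 8)/(v^2 - 9*v + 14)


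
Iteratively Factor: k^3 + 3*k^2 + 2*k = (k + 1)*(k^2 + 2*k) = k*(k + 1)*(k + 2)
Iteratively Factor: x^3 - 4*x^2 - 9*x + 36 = (x + 3)*(x^2 - 7*x + 12) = (x - 4)*(x + 3)*(x - 3)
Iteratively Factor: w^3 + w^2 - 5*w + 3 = (w - 1)*(w^2 + 2*w - 3) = (w - 1)*(w + 3)*(w - 1)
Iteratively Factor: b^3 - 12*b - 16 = (b - 4)*(b^2 + 4*b + 4) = (b - 4)*(b + 2)*(b + 2)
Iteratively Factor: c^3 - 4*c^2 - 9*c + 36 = (c - 3)*(c^2 - c - 12) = (c - 3)*(c + 3)*(c - 4)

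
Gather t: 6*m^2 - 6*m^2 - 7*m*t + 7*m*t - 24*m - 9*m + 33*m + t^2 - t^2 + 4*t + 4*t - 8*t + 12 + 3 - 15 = 0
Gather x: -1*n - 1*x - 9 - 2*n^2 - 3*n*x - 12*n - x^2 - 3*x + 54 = -2*n^2 - 13*n - x^2 + x*(-3*n - 4) + 45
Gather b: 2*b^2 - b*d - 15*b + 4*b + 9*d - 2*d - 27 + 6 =2*b^2 + b*(-d - 11) + 7*d - 21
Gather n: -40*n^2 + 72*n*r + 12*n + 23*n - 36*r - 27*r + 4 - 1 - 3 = -40*n^2 + n*(72*r + 35) - 63*r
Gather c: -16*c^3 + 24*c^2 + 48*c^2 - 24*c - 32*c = -16*c^3 + 72*c^2 - 56*c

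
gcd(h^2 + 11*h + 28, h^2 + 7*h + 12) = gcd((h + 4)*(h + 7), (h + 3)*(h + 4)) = h + 4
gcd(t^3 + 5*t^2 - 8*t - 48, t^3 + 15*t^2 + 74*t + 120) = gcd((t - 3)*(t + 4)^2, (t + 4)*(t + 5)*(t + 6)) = t + 4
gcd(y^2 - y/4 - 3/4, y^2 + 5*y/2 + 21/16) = y + 3/4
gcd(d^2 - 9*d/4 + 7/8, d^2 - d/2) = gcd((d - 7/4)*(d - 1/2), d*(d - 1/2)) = d - 1/2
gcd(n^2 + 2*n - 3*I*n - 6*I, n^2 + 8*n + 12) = n + 2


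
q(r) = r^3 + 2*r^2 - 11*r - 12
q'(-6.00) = 73.00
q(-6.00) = -90.00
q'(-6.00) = 73.00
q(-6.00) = -90.00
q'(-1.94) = -7.47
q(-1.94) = 9.57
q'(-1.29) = -11.17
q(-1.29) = 3.37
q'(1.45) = 1.11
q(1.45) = -20.70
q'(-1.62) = -9.61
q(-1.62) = 6.82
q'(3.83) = 48.33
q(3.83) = 31.39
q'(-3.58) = 13.13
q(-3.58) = 7.13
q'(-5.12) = 47.16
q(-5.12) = -37.47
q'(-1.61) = -9.66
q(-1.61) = 6.72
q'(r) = 3*r^2 + 4*r - 11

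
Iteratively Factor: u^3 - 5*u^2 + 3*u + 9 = (u - 3)*(u^2 - 2*u - 3) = (u - 3)*(u + 1)*(u - 3)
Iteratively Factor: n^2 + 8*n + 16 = (n + 4)*(n + 4)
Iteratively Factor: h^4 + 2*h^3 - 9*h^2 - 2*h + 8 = (h - 1)*(h^3 + 3*h^2 - 6*h - 8) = (h - 1)*(h + 1)*(h^2 + 2*h - 8) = (h - 2)*(h - 1)*(h + 1)*(h + 4)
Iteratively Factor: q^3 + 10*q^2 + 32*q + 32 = (q + 2)*(q^2 + 8*q + 16) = (q + 2)*(q + 4)*(q + 4)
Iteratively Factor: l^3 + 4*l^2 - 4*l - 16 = (l - 2)*(l^2 + 6*l + 8) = (l - 2)*(l + 2)*(l + 4)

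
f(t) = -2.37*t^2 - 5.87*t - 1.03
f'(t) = -4.74*t - 5.87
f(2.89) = -37.79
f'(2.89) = -19.57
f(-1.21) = 2.60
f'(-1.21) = -0.13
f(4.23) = -68.27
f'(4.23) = -25.92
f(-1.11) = 2.57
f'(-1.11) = -0.61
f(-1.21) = 2.60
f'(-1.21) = -0.13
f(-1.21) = 2.60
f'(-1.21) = -0.13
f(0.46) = -4.23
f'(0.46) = -8.05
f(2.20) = -25.41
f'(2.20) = -16.30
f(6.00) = -121.57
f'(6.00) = -34.31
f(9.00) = -245.83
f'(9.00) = -48.53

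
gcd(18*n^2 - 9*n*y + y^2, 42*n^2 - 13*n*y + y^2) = -6*n + y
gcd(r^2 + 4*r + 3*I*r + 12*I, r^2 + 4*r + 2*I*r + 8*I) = r + 4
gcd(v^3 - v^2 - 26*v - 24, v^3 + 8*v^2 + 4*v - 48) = v + 4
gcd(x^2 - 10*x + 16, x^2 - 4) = x - 2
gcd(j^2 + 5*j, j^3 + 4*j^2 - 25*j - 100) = j + 5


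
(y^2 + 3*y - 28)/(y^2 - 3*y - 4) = (y + 7)/(y + 1)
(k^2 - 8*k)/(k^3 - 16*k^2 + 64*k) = 1/(k - 8)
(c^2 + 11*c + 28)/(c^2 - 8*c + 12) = (c^2 + 11*c + 28)/(c^2 - 8*c + 12)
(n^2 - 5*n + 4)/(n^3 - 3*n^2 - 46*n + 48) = (n - 4)/(n^2 - 2*n - 48)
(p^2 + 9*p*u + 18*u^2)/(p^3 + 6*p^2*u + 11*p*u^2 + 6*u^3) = (p + 6*u)/(p^2 + 3*p*u + 2*u^2)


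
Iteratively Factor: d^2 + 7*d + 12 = (d + 4)*(d + 3)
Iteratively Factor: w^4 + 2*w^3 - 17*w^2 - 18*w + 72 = (w - 2)*(w^3 + 4*w^2 - 9*w - 36) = (w - 2)*(w + 4)*(w^2 - 9) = (w - 2)*(w + 3)*(w + 4)*(w - 3)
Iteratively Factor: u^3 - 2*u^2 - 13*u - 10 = (u - 5)*(u^2 + 3*u + 2) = (u - 5)*(u + 1)*(u + 2)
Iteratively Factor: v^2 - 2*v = (v - 2)*(v)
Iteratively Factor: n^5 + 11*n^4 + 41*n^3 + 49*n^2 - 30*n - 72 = (n + 4)*(n^4 + 7*n^3 + 13*n^2 - 3*n - 18) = (n + 3)*(n + 4)*(n^3 + 4*n^2 + n - 6) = (n + 3)^2*(n + 4)*(n^2 + n - 2) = (n - 1)*(n + 3)^2*(n + 4)*(n + 2)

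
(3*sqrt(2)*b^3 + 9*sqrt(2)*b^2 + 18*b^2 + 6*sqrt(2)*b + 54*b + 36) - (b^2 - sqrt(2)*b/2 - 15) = 3*sqrt(2)*b^3 + 9*sqrt(2)*b^2 + 17*b^2 + 13*sqrt(2)*b/2 + 54*b + 51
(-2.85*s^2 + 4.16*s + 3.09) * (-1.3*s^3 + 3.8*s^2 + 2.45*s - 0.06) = 3.705*s^5 - 16.238*s^4 + 4.8085*s^3 + 22.105*s^2 + 7.3209*s - 0.1854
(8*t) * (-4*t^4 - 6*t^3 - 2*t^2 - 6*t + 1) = -32*t^5 - 48*t^4 - 16*t^3 - 48*t^2 + 8*t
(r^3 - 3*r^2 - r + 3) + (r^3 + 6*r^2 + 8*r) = 2*r^3 + 3*r^2 + 7*r + 3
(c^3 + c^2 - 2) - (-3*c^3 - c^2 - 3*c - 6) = 4*c^3 + 2*c^2 + 3*c + 4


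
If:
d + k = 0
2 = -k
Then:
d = 2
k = -2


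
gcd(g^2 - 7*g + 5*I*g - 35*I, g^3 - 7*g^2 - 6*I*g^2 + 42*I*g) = g - 7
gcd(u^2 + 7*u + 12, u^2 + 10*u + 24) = u + 4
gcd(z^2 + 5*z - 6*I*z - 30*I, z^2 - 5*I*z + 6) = z - 6*I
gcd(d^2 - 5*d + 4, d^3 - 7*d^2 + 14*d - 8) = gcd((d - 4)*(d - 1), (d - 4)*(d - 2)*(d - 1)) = d^2 - 5*d + 4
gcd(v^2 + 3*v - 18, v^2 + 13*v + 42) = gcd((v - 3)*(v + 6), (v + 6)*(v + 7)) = v + 6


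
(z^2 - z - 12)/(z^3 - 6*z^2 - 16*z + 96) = (z + 3)/(z^2 - 2*z - 24)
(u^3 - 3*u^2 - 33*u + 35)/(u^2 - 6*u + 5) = (u^2 - 2*u - 35)/(u - 5)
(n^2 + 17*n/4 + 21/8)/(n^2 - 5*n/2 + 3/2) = (8*n^2 + 34*n + 21)/(4*(2*n^2 - 5*n + 3))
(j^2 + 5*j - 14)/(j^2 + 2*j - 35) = (j - 2)/(j - 5)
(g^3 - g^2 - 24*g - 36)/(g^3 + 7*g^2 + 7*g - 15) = (g^2 - 4*g - 12)/(g^2 + 4*g - 5)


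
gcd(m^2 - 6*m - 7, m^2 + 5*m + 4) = m + 1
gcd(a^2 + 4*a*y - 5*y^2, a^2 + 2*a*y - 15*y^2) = a + 5*y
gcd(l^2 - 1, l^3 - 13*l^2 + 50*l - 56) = 1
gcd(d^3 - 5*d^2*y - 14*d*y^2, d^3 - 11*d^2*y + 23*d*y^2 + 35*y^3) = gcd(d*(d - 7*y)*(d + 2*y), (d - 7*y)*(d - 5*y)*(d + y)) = -d + 7*y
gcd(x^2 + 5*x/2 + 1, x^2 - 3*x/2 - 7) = x + 2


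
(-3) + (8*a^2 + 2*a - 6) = 8*a^2 + 2*a - 9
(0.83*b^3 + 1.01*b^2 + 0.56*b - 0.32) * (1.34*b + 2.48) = 1.1122*b^4 + 3.4118*b^3 + 3.2552*b^2 + 0.96*b - 0.7936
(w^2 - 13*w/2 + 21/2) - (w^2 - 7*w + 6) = w/2 + 9/2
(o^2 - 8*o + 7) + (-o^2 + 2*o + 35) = 42 - 6*o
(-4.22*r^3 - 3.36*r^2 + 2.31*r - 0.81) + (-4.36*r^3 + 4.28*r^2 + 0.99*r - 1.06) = -8.58*r^3 + 0.92*r^2 + 3.3*r - 1.87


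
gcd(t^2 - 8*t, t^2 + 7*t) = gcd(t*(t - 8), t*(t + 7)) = t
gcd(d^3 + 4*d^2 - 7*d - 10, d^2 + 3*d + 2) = d + 1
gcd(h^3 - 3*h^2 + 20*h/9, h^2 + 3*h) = h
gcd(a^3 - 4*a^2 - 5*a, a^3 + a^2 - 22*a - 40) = a - 5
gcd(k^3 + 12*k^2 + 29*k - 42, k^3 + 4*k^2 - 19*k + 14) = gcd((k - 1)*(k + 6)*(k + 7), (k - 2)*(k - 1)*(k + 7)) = k^2 + 6*k - 7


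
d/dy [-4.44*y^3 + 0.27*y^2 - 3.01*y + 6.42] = -13.32*y^2 + 0.54*y - 3.01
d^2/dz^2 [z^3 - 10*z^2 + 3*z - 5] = 6*z - 20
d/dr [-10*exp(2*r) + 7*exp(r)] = (7 - 20*exp(r))*exp(r)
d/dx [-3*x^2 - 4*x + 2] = -6*x - 4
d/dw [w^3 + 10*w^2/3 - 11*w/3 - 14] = 3*w^2 + 20*w/3 - 11/3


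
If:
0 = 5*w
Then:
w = 0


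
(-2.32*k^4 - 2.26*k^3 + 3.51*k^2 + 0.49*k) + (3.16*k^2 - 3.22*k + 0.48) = -2.32*k^4 - 2.26*k^3 + 6.67*k^2 - 2.73*k + 0.48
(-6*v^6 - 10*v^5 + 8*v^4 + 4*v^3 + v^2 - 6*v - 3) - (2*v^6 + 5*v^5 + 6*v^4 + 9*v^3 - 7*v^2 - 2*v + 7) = -8*v^6 - 15*v^5 + 2*v^4 - 5*v^3 + 8*v^2 - 4*v - 10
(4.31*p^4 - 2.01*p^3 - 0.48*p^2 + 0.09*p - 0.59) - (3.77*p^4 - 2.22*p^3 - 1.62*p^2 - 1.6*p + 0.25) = 0.54*p^4 + 0.21*p^3 + 1.14*p^2 + 1.69*p - 0.84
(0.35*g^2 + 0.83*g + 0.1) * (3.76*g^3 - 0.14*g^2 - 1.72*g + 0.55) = 1.316*g^5 + 3.0718*g^4 - 0.3422*g^3 - 1.2491*g^2 + 0.2845*g + 0.055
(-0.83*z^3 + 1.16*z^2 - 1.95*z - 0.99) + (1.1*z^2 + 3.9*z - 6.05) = -0.83*z^3 + 2.26*z^2 + 1.95*z - 7.04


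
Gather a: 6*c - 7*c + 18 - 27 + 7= -c - 2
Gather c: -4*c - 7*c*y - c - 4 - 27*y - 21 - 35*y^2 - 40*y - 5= c*(-7*y - 5) - 35*y^2 - 67*y - 30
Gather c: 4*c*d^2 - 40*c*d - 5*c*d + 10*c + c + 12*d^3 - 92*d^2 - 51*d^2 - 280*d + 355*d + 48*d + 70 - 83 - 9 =c*(4*d^2 - 45*d + 11) + 12*d^3 - 143*d^2 + 123*d - 22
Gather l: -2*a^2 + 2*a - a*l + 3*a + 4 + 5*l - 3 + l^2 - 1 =-2*a^2 + 5*a + l^2 + l*(5 - a)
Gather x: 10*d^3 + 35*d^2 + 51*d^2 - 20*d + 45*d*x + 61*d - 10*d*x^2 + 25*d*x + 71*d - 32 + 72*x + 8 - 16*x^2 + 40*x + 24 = 10*d^3 + 86*d^2 + 112*d + x^2*(-10*d - 16) + x*(70*d + 112)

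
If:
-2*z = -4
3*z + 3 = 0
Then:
No Solution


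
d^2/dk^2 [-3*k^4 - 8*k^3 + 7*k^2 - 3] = -36*k^2 - 48*k + 14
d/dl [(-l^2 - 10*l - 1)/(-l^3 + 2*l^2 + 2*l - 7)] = (-l^4 - 20*l^3 + 15*l^2 + 18*l + 72)/(l^6 - 4*l^5 + 22*l^3 - 24*l^2 - 28*l + 49)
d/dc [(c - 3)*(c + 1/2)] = 2*c - 5/2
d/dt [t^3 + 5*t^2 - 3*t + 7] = 3*t^2 + 10*t - 3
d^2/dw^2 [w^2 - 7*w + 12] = 2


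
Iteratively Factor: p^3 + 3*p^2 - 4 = (p + 2)*(p^2 + p - 2) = (p - 1)*(p + 2)*(p + 2)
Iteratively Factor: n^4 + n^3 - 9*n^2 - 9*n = (n)*(n^3 + n^2 - 9*n - 9) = n*(n + 1)*(n^2 - 9) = n*(n - 3)*(n + 1)*(n + 3)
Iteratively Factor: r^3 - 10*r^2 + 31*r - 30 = (r - 5)*(r^2 - 5*r + 6) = (r - 5)*(r - 3)*(r - 2)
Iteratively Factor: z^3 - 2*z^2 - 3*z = (z)*(z^2 - 2*z - 3) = z*(z + 1)*(z - 3)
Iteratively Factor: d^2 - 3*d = (d - 3)*(d)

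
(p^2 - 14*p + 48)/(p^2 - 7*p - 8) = (p - 6)/(p + 1)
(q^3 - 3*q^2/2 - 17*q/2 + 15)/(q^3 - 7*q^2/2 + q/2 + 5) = (q + 3)/(q + 1)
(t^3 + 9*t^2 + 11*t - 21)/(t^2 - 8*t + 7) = (t^2 + 10*t + 21)/(t - 7)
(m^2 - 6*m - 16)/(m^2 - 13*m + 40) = (m + 2)/(m - 5)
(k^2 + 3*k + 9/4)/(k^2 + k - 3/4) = (2*k + 3)/(2*k - 1)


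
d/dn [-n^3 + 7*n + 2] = 7 - 3*n^2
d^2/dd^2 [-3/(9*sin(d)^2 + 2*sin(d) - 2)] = 6*(162*sin(d)^4 + 27*sin(d)^3 - 205*sin(d)^2 - 52*sin(d) - 22)/(9*sin(d)^2 + 2*sin(d) - 2)^3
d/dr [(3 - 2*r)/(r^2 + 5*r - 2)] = (2*r^2 - 6*r - 11)/(r^4 + 10*r^3 + 21*r^2 - 20*r + 4)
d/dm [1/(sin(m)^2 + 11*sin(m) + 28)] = -(2*sin(m) + 11)*cos(m)/(sin(m)^2 + 11*sin(m) + 28)^2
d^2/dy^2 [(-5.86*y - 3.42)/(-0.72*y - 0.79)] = (8.88178419700125e-16*y - 3.12048)/(0.72*y + 0.79)^3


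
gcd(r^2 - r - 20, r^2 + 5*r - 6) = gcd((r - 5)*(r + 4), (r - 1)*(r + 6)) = 1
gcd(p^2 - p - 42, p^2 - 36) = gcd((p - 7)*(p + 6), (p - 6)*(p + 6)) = p + 6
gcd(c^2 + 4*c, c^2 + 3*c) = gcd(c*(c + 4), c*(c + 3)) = c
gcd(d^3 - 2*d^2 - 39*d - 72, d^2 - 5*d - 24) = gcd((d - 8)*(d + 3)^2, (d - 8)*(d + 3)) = d^2 - 5*d - 24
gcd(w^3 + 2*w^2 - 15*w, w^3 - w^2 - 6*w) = w^2 - 3*w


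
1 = 1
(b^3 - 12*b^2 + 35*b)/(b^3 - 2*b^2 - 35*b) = (b - 5)/(b + 5)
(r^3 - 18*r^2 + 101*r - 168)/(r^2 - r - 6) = (r^2 - 15*r + 56)/(r + 2)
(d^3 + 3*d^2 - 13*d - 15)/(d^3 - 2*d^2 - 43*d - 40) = (d - 3)/(d - 8)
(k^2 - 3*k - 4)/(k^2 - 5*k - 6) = (k - 4)/(k - 6)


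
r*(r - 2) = r^2 - 2*r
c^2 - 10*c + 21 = (c - 7)*(c - 3)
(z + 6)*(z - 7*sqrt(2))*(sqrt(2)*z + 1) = sqrt(2)*z^3 - 13*z^2 + 6*sqrt(2)*z^2 - 78*z - 7*sqrt(2)*z - 42*sqrt(2)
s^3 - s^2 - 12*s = s*(s - 4)*(s + 3)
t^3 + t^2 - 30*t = t*(t - 5)*(t + 6)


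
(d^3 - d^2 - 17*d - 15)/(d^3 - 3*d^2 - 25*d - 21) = (d - 5)/(d - 7)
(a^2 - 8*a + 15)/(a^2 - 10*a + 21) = (a - 5)/(a - 7)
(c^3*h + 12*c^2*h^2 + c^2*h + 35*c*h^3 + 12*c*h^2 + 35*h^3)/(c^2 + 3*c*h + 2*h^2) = h*(c^3 + 12*c^2*h + c^2 + 35*c*h^2 + 12*c*h + 35*h^2)/(c^2 + 3*c*h + 2*h^2)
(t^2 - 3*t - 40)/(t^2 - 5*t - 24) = (t + 5)/(t + 3)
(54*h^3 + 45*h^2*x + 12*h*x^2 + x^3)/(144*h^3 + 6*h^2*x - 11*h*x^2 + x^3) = (18*h^2 + 9*h*x + x^2)/(48*h^2 - 14*h*x + x^2)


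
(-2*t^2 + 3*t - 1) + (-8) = -2*t^2 + 3*t - 9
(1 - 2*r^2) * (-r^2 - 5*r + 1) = 2*r^4 + 10*r^3 - 3*r^2 - 5*r + 1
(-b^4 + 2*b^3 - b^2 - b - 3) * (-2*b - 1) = 2*b^5 - 3*b^4 + 3*b^2 + 7*b + 3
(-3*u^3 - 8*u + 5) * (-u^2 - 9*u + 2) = 3*u^5 + 27*u^4 + 2*u^3 + 67*u^2 - 61*u + 10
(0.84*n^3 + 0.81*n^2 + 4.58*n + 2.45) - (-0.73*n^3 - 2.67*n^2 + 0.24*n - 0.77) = 1.57*n^3 + 3.48*n^2 + 4.34*n + 3.22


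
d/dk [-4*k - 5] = -4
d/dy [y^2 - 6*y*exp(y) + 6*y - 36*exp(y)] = -6*y*exp(y) + 2*y - 42*exp(y) + 6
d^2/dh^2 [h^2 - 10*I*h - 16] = 2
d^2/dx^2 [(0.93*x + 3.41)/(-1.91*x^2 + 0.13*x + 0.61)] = ((0.93*x + 3.41)*(3.82*x - 0.13)*(7.64*x - 0.26) + (10.6578*x + 12.7844)*(-1.91*x^2 + 0.13*x + 0.61))/(-1.91*x^2 + 0.13*x + 0.61)^3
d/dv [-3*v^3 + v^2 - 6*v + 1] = -9*v^2 + 2*v - 6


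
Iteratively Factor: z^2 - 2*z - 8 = (z - 4)*(z + 2)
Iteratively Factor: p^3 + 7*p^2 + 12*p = (p + 4)*(p^2 + 3*p) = p*(p + 4)*(p + 3)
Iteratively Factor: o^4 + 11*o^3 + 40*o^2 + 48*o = (o)*(o^3 + 11*o^2 + 40*o + 48) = o*(o + 4)*(o^2 + 7*o + 12) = o*(o + 3)*(o + 4)*(o + 4)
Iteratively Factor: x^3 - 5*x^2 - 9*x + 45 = (x + 3)*(x^2 - 8*x + 15) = (x - 3)*(x + 3)*(x - 5)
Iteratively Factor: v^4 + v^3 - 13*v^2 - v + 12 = (v - 1)*(v^3 + 2*v^2 - 11*v - 12) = (v - 3)*(v - 1)*(v^2 + 5*v + 4) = (v - 3)*(v - 1)*(v + 4)*(v + 1)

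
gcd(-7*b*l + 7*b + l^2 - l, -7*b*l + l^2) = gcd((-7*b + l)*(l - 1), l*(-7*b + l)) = 7*b - l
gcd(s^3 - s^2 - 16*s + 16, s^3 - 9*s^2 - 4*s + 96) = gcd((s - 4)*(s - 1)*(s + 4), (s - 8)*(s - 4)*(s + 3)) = s - 4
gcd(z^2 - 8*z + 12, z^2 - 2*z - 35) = 1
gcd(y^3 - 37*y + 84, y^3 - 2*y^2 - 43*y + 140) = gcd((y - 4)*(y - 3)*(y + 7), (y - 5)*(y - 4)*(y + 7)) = y^2 + 3*y - 28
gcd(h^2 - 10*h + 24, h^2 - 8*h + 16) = h - 4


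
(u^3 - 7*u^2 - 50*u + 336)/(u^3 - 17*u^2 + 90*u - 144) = (u + 7)/(u - 3)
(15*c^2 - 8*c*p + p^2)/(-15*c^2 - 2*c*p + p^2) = (-3*c + p)/(3*c + p)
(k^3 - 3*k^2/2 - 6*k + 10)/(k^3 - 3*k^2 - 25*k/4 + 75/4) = 2*(k^2 - 4*k + 4)/(2*k^2 - 11*k + 15)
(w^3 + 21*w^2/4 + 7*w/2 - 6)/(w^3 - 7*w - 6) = (w^2 + 13*w/4 - 3)/(w^2 - 2*w - 3)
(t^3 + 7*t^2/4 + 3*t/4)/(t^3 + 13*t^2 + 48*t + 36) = t*(4*t + 3)/(4*(t^2 + 12*t + 36))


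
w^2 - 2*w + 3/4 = (w - 3/2)*(w - 1/2)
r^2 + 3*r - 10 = (r - 2)*(r + 5)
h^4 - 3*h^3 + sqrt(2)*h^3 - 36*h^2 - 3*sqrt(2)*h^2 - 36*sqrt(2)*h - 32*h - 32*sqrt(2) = (h - 8)*(h + 1)*(h + 4)*(h + sqrt(2))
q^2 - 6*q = q*(q - 6)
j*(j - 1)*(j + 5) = j^3 + 4*j^2 - 5*j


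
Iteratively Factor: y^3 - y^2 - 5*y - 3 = (y + 1)*(y^2 - 2*y - 3) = (y - 3)*(y + 1)*(y + 1)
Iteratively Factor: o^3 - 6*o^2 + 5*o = (o - 1)*(o^2 - 5*o) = (o - 5)*(o - 1)*(o)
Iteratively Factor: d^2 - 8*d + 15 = (d - 5)*(d - 3)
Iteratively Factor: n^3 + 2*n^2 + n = (n + 1)*(n^2 + n) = (n + 1)^2*(n)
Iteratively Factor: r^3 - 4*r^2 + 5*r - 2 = (r - 1)*(r^2 - 3*r + 2) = (r - 2)*(r - 1)*(r - 1)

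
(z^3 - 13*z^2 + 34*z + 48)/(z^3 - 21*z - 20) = (z^2 - 14*z + 48)/(z^2 - z - 20)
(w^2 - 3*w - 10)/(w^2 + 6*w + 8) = (w - 5)/(w + 4)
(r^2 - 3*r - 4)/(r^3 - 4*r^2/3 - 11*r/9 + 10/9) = 9*(r - 4)/(9*r^2 - 21*r + 10)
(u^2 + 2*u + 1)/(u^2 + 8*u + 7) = (u + 1)/(u + 7)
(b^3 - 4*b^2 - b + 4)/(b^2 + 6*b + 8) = (b^3 - 4*b^2 - b + 4)/(b^2 + 6*b + 8)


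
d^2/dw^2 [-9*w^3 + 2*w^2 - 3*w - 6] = 4 - 54*w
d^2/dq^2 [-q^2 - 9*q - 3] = -2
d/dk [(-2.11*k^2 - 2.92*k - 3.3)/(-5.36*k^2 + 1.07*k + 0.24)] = (-17.9089*k^2 - 36.3888*k + 2.8302)/(28.7296*k^4 - 11.4704*k^3 - 1.4279*k^2 + 0.5136*k + 0.0576)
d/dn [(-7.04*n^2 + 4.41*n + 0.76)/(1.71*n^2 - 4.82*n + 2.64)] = (26.3917*n^2 - 39.7704*n + 15.3056)/(2.9241*n^4 - 16.4844*n^3 + 32.2612*n^2 - 25.4496*n + 6.9696)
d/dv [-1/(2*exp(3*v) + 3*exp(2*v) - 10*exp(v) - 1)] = (6*exp(2*v) + 6*exp(v) - 10)*exp(v)/(2*exp(3*v) + 3*exp(2*v) - 10*exp(v) - 1)^2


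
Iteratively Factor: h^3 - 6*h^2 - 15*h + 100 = (h - 5)*(h^2 - h - 20) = (h - 5)*(h + 4)*(h - 5)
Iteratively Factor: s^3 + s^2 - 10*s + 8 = (s + 4)*(s^2 - 3*s + 2) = (s - 2)*(s + 4)*(s - 1)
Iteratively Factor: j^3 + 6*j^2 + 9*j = (j)*(j^2 + 6*j + 9) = j*(j + 3)*(j + 3)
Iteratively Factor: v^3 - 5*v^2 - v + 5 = (v - 5)*(v^2 - 1) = (v - 5)*(v - 1)*(v + 1)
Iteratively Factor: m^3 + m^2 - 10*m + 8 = (m - 2)*(m^2 + 3*m - 4) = (m - 2)*(m - 1)*(m + 4)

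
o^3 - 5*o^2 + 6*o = o*(o - 3)*(o - 2)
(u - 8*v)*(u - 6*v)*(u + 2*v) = u^3 - 12*u^2*v + 20*u*v^2 + 96*v^3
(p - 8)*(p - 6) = p^2 - 14*p + 48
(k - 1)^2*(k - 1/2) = k^3 - 5*k^2/2 + 2*k - 1/2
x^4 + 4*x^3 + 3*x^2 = x^2*(x + 1)*(x + 3)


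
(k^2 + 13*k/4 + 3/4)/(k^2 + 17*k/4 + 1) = (k + 3)/(k + 4)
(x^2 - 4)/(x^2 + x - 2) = (x - 2)/(x - 1)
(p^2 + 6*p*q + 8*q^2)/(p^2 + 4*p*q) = (p + 2*q)/p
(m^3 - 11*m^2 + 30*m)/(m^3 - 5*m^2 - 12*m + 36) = m*(m - 5)/(m^2 + m - 6)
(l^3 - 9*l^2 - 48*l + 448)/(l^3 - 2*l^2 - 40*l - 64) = (l^2 - l - 56)/(l^2 + 6*l + 8)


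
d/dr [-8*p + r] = 1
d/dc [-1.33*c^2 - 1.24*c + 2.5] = -2.66*c - 1.24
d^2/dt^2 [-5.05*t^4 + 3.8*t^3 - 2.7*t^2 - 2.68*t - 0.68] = -60.6*t^2 + 22.8*t - 5.4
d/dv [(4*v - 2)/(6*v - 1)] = 8/(6*v - 1)^2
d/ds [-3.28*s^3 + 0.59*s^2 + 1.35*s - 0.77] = -9.84*s^2 + 1.18*s + 1.35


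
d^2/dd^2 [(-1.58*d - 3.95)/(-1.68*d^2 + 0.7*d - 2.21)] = ((1.58*d + 3.95)*(3.36*d - 0.7)*(6.72*d - 1.4) - (15.9264*d + 11.06)*(1.68*d^2 - 0.7*d + 2.21))/(1.68*d^2 - 0.7*d + 2.21)^3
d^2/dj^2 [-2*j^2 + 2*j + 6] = -4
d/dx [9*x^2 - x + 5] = 18*x - 1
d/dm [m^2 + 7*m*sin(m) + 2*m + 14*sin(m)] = 7*m*cos(m) + 2*m + 7*sin(m) + 14*cos(m) + 2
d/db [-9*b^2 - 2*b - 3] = -18*b - 2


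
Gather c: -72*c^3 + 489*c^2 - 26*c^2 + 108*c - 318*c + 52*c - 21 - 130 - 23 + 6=-72*c^3 + 463*c^2 - 158*c - 168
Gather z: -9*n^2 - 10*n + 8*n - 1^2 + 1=-9*n^2 - 2*n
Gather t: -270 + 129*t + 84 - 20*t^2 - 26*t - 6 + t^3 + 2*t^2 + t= t^3 - 18*t^2 + 104*t - 192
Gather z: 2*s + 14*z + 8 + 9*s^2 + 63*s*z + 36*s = 9*s^2 + 38*s + z*(63*s + 14) + 8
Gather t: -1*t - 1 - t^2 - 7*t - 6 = -t^2 - 8*t - 7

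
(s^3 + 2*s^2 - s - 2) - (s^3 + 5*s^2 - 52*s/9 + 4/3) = -3*s^2 + 43*s/9 - 10/3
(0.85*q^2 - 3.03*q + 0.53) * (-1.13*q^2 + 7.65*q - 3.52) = -0.9605*q^4 + 9.9264*q^3 - 26.7704*q^2 + 14.7201*q - 1.8656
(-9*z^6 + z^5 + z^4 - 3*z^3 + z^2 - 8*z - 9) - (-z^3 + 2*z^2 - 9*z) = -9*z^6 + z^5 + z^4 - 2*z^3 - z^2 + z - 9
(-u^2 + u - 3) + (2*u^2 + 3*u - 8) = u^2 + 4*u - 11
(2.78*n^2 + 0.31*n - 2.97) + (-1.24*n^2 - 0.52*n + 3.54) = 1.54*n^2 - 0.21*n + 0.57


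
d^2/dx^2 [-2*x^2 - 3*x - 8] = -4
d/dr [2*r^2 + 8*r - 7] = 4*r + 8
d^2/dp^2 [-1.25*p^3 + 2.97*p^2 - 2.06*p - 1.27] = 5.94 - 7.5*p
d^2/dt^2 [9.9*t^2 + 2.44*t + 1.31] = 19.8000000000000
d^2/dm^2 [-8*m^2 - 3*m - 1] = -16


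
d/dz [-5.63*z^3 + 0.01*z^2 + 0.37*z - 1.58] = -16.89*z^2 + 0.02*z + 0.37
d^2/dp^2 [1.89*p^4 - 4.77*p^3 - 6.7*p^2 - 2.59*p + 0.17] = 22.68*p^2 - 28.62*p - 13.4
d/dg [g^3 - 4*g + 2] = 3*g^2 - 4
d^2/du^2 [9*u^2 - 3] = 18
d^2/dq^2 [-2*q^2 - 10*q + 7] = -4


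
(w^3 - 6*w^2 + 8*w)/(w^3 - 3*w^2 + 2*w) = (w - 4)/(w - 1)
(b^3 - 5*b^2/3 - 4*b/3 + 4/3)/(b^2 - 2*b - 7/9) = 3*(-3*b^3 + 5*b^2 + 4*b - 4)/(-9*b^2 + 18*b + 7)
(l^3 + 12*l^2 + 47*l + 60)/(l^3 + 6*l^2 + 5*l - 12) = (l + 5)/(l - 1)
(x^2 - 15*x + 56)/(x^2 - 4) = (x^2 - 15*x + 56)/(x^2 - 4)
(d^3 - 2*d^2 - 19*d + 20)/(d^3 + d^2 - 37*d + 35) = (d + 4)/(d + 7)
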